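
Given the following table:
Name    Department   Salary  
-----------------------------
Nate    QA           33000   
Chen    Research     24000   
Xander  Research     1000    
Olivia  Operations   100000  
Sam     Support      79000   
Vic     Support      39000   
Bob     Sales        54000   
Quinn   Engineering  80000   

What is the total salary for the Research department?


Research department members:
  Chen: 24000
  Xander: 1000
Total = 24000 + 1000 = 25000

ANSWER: 25000


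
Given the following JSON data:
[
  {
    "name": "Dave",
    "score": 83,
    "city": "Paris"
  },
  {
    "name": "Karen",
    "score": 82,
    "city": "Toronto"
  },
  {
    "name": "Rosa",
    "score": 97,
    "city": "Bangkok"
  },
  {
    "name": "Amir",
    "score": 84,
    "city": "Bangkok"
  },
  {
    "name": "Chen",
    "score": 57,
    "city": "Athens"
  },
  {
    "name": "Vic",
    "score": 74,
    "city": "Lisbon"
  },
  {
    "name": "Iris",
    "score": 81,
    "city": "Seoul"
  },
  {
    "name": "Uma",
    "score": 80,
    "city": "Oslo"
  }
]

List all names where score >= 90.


Filtering records where score >= 90:
  Dave (score=83) -> no
  Karen (score=82) -> no
  Rosa (score=97) -> YES
  Amir (score=84) -> no
  Chen (score=57) -> no
  Vic (score=74) -> no
  Iris (score=81) -> no
  Uma (score=80) -> no


ANSWER: Rosa


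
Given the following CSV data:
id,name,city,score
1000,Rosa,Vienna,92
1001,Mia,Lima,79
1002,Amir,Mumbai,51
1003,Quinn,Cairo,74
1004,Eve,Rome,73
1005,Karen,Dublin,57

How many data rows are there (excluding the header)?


Counting rows (excluding header):
Header: id,name,city,score
Data rows: 6

ANSWER: 6


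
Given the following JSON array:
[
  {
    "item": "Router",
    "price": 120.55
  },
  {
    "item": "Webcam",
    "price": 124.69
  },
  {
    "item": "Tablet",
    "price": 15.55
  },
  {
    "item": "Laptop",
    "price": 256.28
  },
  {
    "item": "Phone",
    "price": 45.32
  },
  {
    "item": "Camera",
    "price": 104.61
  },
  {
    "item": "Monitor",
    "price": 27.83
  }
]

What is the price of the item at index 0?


Array index 0 -> Router
price = 120.55

ANSWER: 120.55


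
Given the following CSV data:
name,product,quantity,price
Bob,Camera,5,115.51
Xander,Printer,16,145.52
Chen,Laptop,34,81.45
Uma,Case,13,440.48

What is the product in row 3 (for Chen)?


Row 3: Chen
Column 'product' = Laptop

ANSWER: Laptop


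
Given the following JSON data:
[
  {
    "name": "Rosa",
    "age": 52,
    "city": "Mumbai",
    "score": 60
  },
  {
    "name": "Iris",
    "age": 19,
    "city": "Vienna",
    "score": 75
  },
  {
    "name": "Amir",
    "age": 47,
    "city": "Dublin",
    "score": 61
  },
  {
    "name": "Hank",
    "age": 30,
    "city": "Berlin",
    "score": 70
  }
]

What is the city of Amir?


Looking up record where name = Amir
Record index: 2
Field 'city' = Dublin

ANSWER: Dublin


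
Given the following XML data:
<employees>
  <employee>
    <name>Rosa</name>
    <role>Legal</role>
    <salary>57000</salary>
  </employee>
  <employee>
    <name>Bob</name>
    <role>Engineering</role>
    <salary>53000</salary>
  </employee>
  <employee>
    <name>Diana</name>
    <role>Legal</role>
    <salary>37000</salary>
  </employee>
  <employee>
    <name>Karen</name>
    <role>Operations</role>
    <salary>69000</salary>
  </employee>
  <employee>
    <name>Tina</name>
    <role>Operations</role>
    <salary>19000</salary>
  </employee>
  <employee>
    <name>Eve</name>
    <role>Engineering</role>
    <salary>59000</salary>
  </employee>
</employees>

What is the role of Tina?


Searching for <employee> with <name>Tina</name>
Found at position 5
<role>Operations</role>

ANSWER: Operations


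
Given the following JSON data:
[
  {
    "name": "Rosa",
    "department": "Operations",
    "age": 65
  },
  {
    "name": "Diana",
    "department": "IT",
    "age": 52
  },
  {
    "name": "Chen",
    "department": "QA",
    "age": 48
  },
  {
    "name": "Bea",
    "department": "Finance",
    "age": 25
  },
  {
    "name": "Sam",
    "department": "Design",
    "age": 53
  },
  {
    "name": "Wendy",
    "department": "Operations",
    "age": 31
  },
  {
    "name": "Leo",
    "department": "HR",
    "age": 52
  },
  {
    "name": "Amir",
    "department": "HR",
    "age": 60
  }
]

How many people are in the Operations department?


Scanning records for department = Operations
  Record 0: Rosa
  Record 5: Wendy
Count: 2

ANSWER: 2


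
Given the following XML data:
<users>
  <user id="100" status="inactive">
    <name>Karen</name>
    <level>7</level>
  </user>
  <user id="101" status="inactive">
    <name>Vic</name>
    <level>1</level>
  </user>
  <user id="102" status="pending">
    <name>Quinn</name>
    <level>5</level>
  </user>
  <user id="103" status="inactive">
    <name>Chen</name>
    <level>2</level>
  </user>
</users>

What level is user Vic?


Finding user: Vic
<level>1</level>

ANSWER: 1


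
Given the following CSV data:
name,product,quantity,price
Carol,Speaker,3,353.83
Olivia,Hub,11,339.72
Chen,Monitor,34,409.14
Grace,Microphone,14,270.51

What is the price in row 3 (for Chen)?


Row 3: Chen
Column 'price' = 409.14

ANSWER: 409.14


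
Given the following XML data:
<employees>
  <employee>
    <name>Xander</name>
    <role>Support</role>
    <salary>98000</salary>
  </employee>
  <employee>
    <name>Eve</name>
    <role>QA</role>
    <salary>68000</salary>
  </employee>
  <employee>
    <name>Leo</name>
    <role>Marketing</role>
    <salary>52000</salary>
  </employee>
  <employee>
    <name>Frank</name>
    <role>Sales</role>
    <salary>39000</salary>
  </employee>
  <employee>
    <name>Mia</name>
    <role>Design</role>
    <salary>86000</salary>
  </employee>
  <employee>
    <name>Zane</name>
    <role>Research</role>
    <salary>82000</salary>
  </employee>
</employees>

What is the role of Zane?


Searching for <employee> with <name>Zane</name>
Found at position 6
<role>Research</role>

ANSWER: Research


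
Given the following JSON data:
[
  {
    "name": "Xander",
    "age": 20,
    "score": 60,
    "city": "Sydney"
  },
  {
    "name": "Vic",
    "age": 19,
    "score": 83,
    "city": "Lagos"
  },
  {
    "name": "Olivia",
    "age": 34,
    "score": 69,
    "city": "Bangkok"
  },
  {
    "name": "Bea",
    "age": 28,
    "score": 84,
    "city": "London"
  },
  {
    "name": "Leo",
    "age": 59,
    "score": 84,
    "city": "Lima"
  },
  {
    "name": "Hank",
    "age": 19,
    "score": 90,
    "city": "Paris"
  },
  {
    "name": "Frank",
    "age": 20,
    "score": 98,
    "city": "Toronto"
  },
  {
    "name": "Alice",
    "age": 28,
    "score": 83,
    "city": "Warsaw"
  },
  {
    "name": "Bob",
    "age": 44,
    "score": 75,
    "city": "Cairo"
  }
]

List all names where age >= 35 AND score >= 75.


Checking both conditions:
  Xander (age=20, score=60) -> no
  Vic (age=19, score=83) -> no
  Olivia (age=34, score=69) -> no
  Bea (age=28, score=84) -> no
  Leo (age=59, score=84) -> YES
  Hank (age=19, score=90) -> no
  Frank (age=20, score=98) -> no
  Alice (age=28, score=83) -> no
  Bob (age=44, score=75) -> YES


ANSWER: Leo, Bob


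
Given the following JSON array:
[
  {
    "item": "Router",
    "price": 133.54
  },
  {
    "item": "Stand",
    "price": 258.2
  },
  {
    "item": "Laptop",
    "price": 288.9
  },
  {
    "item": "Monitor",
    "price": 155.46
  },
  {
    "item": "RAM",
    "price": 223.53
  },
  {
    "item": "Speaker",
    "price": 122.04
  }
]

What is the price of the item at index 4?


Array index 4 -> RAM
price = 223.53

ANSWER: 223.53


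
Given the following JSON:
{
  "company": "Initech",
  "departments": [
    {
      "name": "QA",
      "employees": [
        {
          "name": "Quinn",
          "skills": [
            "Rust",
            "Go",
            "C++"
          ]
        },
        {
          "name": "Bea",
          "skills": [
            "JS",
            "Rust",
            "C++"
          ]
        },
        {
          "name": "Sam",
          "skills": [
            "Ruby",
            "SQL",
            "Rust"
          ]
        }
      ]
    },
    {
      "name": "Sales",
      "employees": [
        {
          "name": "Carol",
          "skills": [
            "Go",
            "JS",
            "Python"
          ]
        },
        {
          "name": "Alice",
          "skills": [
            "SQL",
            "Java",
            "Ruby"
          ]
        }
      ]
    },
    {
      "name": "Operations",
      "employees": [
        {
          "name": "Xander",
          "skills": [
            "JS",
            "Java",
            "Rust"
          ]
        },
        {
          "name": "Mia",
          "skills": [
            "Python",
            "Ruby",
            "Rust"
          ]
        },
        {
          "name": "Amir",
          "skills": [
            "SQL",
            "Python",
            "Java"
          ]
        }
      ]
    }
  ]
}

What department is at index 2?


Path: departments[2].name
Value: Operations

ANSWER: Operations


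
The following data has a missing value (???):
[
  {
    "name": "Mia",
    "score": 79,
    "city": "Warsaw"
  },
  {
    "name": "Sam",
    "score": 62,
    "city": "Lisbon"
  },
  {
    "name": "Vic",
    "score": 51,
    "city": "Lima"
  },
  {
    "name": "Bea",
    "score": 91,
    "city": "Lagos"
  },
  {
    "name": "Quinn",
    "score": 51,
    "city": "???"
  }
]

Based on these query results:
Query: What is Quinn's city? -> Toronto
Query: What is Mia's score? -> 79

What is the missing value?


The missing value is Quinn's city
From query: Quinn's city = Toronto

ANSWER: Toronto


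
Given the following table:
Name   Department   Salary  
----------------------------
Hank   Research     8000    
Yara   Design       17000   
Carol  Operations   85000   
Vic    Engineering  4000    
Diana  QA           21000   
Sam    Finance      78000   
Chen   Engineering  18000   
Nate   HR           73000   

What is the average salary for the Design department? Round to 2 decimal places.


Design department members:
  Yara: 17000
Sum = 17000
Count = 1
Average = 17000 / 1 = 17000.00

ANSWER: 17000.00


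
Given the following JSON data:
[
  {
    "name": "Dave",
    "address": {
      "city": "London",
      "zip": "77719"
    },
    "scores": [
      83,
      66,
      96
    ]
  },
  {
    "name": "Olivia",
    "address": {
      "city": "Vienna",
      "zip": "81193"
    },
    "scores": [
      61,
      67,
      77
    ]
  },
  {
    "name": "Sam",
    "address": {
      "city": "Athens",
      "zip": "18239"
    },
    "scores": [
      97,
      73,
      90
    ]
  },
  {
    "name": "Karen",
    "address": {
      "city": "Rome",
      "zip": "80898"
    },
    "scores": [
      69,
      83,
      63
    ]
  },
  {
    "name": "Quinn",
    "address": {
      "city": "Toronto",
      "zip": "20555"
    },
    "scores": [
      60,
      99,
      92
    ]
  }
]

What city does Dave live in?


Path: records[0].address.city
Value: London

ANSWER: London


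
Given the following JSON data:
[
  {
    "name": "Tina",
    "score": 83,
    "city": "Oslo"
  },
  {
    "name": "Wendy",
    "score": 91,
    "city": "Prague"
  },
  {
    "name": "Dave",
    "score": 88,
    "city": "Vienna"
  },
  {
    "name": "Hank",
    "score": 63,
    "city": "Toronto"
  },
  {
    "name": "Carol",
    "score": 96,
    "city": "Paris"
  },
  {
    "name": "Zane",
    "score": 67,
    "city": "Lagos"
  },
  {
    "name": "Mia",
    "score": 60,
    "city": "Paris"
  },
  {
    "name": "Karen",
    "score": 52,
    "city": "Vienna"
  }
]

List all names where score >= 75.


Filtering records where score >= 75:
  Tina (score=83) -> YES
  Wendy (score=91) -> YES
  Dave (score=88) -> YES
  Hank (score=63) -> no
  Carol (score=96) -> YES
  Zane (score=67) -> no
  Mia (score=60) -> no
  Karen (score=52) -> no


ANSWER: Tina, Wendy, Dave, Carol


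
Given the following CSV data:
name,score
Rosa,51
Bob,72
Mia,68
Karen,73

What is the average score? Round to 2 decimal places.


Scores: 51, 72, 68, 73
Sum = 264
Count = 4
Average = 264 / 4 = 66.00

ANSWER: 66.00


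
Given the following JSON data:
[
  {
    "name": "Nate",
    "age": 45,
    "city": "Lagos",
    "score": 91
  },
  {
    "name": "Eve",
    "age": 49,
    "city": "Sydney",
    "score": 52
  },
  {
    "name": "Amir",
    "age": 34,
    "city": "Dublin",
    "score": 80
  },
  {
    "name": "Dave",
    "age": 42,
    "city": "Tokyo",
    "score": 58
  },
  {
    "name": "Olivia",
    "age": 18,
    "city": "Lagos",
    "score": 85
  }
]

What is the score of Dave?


Looking up record where name = Dave
Record index: 3
Field 'score' = 58

ANSWER: 58


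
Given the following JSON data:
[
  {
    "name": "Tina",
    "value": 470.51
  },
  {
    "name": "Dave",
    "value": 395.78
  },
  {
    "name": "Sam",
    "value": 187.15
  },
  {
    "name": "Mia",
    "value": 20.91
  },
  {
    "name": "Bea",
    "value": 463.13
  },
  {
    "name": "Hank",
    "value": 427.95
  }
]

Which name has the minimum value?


Comparing values:
  Tina: 470.51
  Dave: 395.78
  Sam: 187.15
  Mia: 20.91
  Bea: 463.13
  Hank: 427.95
Minimum: Mia (20.91)

ANSWER: Mia


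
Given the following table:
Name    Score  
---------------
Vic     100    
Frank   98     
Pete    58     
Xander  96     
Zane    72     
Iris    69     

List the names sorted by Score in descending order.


Sorting by Score (descending):
  Vic: 100
  Frank: 98
  Xander: 96
  Zane: 72
  Iris: 69
  Pete: 58


ANSWER: Vic, Frank, Xander, Zane, Iris, Pete


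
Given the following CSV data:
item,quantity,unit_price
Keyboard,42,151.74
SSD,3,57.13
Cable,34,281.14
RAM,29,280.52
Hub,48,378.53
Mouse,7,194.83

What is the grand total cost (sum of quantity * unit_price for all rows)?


Computing row totals:
  Keyboard: 42 * 151.74 = 6373.08
  SSD: 3 * 57.13 = 171.39
  Cable: 34 * 281.14 = 9558.76
  RAM: 29 * 280.52 = 8135.08
  Hub: 48 * 378.53 = 18169.44
  Mouse: 7 * 194.83 = 1363.81
Grand total = 6373.08 + 171.39 + 9558.76 + 8135.08 + 18169.44 + 1363.81 = 43771.56

ANSWER: 43771.56


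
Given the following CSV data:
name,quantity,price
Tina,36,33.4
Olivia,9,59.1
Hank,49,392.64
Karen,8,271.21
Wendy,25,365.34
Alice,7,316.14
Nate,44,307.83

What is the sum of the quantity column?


Values in 'quantity' column:
  Row 1: 36
  Row 2: 9
  Row 3: 49
  Row 4: 8
  Row 5: 25
  Row 6: 7
  Row 7: 44
Sum = 36 + 9 + 49 + 8 + 25 + 7 + 44 = 178

ANSWER: 178


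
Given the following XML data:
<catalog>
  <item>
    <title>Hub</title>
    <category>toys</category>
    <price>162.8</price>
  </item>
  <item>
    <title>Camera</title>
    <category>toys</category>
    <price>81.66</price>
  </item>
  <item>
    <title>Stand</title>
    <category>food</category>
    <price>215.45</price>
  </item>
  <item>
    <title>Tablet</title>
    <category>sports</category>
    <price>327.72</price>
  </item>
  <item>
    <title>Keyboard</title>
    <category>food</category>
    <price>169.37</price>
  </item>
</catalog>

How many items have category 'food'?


Scanning <item> elements for <category>food</category>:
  Item 3: Stand -> MATCH
  Item 5: Keyboard -> MATCH
Count: 2

ANSWER: 2


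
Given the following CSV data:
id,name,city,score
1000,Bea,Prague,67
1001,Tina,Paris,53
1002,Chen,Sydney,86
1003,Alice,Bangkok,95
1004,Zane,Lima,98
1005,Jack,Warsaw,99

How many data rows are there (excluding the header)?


Counting rows (excluding header):
Header: id,name,city,score
Data rows: 6

ANSWER: 6


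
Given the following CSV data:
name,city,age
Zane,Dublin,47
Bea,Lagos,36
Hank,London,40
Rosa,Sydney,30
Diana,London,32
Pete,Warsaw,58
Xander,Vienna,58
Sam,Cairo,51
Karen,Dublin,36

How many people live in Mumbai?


Scanning city column for 'Mumbai':
Total matches: 0

ANSWER: 0


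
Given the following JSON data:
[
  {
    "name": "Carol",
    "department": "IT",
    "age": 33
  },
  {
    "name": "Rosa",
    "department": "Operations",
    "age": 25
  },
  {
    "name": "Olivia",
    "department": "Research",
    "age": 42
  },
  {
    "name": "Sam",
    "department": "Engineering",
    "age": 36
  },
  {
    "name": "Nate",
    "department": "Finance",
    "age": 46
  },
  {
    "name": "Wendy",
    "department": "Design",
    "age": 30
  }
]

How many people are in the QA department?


Scanning records for department = QA
  No matches found
Count: 0

ANSWER: 0


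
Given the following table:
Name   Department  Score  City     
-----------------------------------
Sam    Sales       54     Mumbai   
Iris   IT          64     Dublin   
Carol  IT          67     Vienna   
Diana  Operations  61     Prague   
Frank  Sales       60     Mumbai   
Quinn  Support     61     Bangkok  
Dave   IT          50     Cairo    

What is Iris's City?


Row 2: Iris
City = Dublin

ANSWER: Dublin


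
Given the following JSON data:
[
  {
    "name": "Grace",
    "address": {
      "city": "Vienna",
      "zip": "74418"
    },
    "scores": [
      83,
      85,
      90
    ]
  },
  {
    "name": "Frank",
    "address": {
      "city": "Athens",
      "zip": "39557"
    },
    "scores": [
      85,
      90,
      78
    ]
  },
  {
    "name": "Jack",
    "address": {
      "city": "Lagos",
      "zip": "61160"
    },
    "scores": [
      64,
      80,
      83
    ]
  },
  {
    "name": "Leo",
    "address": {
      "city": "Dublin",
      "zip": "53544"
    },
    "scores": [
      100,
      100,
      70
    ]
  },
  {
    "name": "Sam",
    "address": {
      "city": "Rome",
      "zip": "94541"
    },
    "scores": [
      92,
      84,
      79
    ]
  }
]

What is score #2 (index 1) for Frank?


Path: records[1].scores[1]
Value: 90

ANSWER: 90


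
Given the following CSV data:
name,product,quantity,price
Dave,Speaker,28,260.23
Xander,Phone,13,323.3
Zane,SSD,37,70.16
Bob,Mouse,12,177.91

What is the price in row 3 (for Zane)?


Row 3: Zane
Column 'price' = 70.16

ANSWER: 70.16


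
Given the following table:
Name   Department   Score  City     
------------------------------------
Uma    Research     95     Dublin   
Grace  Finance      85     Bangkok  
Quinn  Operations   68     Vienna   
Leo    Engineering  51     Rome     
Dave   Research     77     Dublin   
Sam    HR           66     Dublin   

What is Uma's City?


Row 1: Uma
City = Dublin

ANSWER: Dublin


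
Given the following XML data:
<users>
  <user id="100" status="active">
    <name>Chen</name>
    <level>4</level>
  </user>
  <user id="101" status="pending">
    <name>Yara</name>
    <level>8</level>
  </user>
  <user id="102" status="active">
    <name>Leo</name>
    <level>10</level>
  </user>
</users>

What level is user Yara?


Finding user: Yara
<level>8</level>

ANSWER: 8


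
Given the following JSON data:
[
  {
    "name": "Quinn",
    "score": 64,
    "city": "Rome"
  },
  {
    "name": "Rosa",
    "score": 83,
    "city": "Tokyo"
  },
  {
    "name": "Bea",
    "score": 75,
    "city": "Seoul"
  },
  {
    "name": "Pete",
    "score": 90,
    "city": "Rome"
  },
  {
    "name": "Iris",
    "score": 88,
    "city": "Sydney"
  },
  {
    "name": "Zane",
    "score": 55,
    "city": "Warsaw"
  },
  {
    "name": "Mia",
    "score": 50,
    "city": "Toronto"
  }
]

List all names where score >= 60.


Filtering records where score >= 60:
  Quinn (score=64) -> YES
  Rosa (score=83) -> YES
  Bea (score=75) -> YES
  Pete (score=90) -> YES
  Iris (score=88) -> YES
  Zane (score=55) -> no
  Mia (score=50) -> no


ANSWER: Quinn, Rosa, Bea, Pete, Iris


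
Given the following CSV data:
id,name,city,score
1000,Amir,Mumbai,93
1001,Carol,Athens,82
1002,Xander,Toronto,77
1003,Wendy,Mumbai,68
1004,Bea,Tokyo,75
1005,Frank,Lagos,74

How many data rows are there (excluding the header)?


Counting rows (excluding header):
Header: id,name,city,score
Data rows: 6

ANSWER: 6


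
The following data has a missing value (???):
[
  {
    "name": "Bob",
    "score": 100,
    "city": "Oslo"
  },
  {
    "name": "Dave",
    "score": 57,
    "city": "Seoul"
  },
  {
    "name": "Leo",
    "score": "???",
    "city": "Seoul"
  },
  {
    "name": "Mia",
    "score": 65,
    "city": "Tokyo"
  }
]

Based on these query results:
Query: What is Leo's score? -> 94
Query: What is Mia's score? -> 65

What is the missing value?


The missing value is Leo's score
From query: Leo's score = 94

ANSWER: 94


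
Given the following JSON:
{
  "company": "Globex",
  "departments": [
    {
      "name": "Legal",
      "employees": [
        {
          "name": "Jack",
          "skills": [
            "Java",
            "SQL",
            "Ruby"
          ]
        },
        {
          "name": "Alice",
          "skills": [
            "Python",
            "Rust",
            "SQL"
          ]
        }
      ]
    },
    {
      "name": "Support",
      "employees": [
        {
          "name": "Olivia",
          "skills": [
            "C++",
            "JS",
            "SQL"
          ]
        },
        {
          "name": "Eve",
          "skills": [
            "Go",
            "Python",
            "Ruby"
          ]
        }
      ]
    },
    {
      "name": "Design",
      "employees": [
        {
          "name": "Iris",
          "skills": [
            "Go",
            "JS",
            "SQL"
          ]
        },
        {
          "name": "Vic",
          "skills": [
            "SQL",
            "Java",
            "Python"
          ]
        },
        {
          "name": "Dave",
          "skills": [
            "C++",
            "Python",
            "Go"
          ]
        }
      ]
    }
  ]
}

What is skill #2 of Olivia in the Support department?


Path: departments[1].employees[0].skills[1]
Value: JS

ANSWER: JS


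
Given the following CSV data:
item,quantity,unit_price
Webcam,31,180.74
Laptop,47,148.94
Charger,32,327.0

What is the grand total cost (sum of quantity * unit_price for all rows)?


Computing row totals:
  Webcam: 31 * 180.74 = 5602.94
  Laptop: 47 * 148.94 = 7000.18
  Charger: 32 * 327.0 = 10464.0
Grand total = 5602.94 + 7000.18 + 10464.0 = 23067.12

ANSWER: 23067.12


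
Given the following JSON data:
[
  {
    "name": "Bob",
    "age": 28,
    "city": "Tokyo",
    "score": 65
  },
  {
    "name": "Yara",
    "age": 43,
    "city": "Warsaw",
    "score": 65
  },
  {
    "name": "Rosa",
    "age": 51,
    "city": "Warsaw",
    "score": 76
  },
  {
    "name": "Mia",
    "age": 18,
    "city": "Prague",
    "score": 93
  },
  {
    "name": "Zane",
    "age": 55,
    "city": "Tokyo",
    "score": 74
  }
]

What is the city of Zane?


Looking up record where name = Zane
Record index: 4
Field 'city' = Tokyo

ANSWER: Tokyo


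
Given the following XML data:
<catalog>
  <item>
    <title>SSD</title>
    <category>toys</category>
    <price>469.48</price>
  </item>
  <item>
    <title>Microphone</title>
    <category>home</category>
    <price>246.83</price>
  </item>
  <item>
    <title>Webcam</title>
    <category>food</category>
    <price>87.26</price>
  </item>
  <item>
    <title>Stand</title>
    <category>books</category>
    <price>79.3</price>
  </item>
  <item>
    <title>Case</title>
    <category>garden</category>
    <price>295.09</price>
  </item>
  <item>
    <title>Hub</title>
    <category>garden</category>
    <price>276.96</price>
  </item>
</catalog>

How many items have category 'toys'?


Scanning <item> elements for <category>toys</category>:
  Item 1: SSD -> MATCH
Count: 1

ANSWER: 1


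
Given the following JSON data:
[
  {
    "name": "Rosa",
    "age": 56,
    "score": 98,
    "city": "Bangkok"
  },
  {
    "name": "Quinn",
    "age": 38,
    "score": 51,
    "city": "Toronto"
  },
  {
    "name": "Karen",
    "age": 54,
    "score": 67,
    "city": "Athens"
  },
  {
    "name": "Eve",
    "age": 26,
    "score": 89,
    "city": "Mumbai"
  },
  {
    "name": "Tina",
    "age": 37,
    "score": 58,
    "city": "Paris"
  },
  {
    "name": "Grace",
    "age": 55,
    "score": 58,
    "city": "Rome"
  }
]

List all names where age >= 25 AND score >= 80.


Checking both conditions:
  Rosa (age=56, score=98) -> YES
  Quinn (age=38, score=51) -> no
  Karen (age=54, score=67) -> no
  Eve (age=26, score=89) -> YES
  Tina (age=37, score=58) -> no
  Grace (age=55, score=58) -> no


ANSWER: Rosa, Eve


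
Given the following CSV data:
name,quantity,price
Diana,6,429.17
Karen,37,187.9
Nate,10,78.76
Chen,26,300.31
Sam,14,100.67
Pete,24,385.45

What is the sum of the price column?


Values in 'price' column:
  Row 1: 429.17
  Row 2: 187.9
  Row 3: 78.76
  Row 4: 300.31
  Row 5: 100.67
  Row 6: 385.45
Sum = 429.17 + 187.9 + 78.76 + 300.31 + 100.67 + 385.45 = 1482.26

ANSWER: 1482.26


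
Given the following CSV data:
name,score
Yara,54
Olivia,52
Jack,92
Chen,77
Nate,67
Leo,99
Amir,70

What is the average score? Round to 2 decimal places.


Scores: 54, 52, 92, 77, 67, 99, 70
Sum = 511
Count = 7
Average = 511 / 7 = 73.00

ANSWER: 73.00


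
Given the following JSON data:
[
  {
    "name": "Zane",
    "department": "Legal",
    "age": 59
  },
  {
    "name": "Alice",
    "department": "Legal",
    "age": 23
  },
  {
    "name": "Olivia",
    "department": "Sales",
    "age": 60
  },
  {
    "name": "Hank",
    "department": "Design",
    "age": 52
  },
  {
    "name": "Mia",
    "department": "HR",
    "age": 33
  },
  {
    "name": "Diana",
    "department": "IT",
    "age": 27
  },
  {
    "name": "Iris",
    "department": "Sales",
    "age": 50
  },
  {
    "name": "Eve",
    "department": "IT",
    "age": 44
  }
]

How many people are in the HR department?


Scanning records for department = HR
  Record 4: Mia
Count: 1

ANSWER: 1


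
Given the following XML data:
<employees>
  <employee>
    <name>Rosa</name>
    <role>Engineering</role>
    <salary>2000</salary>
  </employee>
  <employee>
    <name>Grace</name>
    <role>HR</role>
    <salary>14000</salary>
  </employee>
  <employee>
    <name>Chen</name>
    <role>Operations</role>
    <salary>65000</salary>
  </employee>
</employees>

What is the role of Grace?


Searching for <employee> with <name>Grace</name>
Found at position 2
<role>HR</role>

ANSWER: HR


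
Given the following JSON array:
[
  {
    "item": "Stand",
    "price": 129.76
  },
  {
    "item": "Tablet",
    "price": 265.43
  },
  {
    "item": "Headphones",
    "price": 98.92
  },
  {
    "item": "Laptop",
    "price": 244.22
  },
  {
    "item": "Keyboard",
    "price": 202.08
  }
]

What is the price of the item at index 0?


Array index 0 -> Stand
price = 129.76

ANSWER: 129.76


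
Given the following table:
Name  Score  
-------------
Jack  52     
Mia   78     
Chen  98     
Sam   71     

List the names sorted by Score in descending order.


Sorting by Score (descending):
  Chen: 98
  Mia: 78
  Sam: 71
  Jack: 52


ANSWER: Chen, Mia, Sam, Jack


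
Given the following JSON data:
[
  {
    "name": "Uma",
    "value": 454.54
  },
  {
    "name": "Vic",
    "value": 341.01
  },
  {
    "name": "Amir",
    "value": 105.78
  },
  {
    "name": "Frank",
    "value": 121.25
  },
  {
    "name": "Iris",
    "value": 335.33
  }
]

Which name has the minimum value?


Comparing values:
  Uma: 454.54
  Vic: 341.01
  Amir: 105.78
  Frank: 121.25
  Iris: 335.33
Minimum: Amir (105.78)

ANSWER: Amir


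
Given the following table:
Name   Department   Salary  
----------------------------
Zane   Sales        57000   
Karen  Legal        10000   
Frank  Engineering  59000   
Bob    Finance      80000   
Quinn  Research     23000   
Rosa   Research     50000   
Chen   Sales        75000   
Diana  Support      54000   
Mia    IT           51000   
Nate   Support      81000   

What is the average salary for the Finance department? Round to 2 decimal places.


Finance department members:
  Bob: 80000
Sum = 80000
Count = 1
Average = 80000 / 1 = 80000.00

ANSWER: 80000.00


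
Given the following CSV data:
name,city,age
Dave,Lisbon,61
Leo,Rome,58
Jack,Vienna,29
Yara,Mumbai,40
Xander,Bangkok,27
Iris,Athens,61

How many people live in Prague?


Scanning city column for 'Prague':
Total matches: 0

ANSWER: 0


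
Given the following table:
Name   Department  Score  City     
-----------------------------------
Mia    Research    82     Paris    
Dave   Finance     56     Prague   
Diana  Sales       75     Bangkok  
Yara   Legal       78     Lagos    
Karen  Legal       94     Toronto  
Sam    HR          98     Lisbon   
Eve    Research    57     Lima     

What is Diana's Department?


Row 3: Diana
Department = Sales

ANSWER: Sales


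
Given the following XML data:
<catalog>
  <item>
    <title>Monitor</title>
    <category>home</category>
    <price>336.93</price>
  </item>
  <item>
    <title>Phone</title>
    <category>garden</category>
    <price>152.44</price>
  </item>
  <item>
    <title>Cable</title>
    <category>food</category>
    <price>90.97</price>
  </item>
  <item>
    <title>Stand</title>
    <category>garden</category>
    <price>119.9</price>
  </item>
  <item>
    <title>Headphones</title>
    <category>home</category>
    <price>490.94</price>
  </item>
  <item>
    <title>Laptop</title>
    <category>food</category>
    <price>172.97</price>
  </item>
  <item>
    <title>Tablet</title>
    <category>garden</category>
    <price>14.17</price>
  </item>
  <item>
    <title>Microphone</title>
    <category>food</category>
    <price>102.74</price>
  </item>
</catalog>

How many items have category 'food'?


Scanning <item> elements for <category>food</category>:
  Item 3: Cable -> MATCH
  Item 6: Laptop -> MATCH
  Item 8: Microphone -> MATCH
Count: 3

ANSWER: 3


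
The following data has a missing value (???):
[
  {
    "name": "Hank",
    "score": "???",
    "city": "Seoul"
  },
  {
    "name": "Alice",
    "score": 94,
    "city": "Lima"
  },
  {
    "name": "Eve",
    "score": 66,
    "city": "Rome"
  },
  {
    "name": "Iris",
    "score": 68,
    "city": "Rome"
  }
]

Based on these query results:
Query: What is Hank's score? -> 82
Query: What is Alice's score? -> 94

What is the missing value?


The missing value is Hank's score
From query: Hank's score = 82

ANSWER: 82


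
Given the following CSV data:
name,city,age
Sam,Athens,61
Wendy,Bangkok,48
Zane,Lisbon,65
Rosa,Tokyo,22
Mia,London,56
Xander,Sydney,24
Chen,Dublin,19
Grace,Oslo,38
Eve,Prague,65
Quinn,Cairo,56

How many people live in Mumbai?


Scanning city column for 'Mumbai':
Total matches: 0

ANSWER: 0


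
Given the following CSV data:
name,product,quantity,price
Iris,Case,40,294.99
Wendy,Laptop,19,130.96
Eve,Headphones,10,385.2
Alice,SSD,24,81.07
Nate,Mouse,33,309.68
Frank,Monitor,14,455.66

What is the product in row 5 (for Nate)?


Row 5: Nate
Column 'product' = Mouse

ANSWER: Mouse


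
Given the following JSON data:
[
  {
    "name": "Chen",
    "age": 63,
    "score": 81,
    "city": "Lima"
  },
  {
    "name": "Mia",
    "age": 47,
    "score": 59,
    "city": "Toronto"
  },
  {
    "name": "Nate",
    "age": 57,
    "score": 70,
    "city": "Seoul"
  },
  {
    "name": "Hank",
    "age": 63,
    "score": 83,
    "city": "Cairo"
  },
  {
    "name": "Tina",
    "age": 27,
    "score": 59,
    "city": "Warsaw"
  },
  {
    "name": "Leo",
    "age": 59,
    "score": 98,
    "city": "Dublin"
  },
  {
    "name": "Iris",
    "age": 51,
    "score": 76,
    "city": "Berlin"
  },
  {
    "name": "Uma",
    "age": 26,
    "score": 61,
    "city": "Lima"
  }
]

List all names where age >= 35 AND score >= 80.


Checking both conditions:
  Chen (age=63, score=81) -> YES
  Mia (age=47, score=59) -> no
  Nate (age=57, score=70) -> no
  Hank (age=63, score=83) -> YES
  Tina (age=27, score=59) -> no
  Leo (age=59, score=98) -> YES
  Iris (age=51, score=76) -> no
  Uma (age=26, score=61) -> no


ANSWER: Chen, Hank, Leo


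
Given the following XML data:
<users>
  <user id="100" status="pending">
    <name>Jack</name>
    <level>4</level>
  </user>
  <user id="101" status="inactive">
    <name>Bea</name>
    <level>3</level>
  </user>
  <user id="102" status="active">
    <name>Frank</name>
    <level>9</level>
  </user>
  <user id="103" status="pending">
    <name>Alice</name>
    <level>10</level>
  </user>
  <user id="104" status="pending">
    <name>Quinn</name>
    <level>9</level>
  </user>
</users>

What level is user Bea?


Finding user: Bea
<level>3</level>

ANSWER: 3


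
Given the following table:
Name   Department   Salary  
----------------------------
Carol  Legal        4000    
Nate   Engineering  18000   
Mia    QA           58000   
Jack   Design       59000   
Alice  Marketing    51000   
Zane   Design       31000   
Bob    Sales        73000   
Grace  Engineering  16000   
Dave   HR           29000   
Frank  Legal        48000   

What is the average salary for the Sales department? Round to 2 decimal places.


Sales department members:
  Bob: 73000
Sum = 73000
Count = 1
Average = 73000 / 1 = 73000.00

ANSWER: 73000.00


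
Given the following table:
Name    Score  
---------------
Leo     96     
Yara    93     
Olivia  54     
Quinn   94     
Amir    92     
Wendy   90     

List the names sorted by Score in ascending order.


Sorting by Score (ascending):
  Olivia: 54
  Wendy: 90
  Amir: 92
  Yara: 93
  Quinn: 94
  Leo: 96


ANSWER: Olivia, Wendy, Amir, Yara, Quinn, Leo


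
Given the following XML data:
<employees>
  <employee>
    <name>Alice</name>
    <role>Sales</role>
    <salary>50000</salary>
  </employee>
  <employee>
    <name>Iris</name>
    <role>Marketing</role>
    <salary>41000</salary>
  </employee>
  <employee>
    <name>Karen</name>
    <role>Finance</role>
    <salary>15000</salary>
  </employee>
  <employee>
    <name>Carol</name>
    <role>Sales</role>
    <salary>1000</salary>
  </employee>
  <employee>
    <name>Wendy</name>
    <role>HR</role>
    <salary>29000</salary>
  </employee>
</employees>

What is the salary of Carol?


Searching for <employee> with <name>Carol</name>
Found at position 4
<salary>1000</salary>

ANSWER: 1000


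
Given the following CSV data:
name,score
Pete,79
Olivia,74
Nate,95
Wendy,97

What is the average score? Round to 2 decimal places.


Scores: 79, 74, 95, 97
Sum = 345
Count = 4
Average = 345 / 4 = 86.25

ANSWER: 86.25


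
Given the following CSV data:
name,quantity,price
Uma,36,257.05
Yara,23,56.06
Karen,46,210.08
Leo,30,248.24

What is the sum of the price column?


Values in 'price' column:
  Row 1: 257.05
  Row 2: 56.06
  Row 3: 210.08
  Row 4: 248.24
Sum = 257.05 + 56.06 + 210.08 + 248.24 = 771.43

ANSWER: 771.43


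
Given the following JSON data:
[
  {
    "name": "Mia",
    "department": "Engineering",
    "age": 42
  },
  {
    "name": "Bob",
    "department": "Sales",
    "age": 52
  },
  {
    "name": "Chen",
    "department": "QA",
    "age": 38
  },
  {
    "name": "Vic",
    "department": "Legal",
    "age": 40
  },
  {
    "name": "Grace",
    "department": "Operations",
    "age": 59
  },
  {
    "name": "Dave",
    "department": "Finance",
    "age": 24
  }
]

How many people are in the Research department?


Scanning records for department = Research
  No matches found
Count: 0

ANSWER: 0


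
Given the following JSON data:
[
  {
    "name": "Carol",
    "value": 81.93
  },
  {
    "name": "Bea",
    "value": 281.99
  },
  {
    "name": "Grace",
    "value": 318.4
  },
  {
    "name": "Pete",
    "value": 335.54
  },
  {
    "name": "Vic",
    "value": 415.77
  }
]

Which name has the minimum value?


Comparing values:
  Carol: 81.93
  Bea: 281.99
  Grace: 318.4
  Pete: 335.54
  Vic: 415.77
Minimum: Carol (81.93)

ANSWER: Carol


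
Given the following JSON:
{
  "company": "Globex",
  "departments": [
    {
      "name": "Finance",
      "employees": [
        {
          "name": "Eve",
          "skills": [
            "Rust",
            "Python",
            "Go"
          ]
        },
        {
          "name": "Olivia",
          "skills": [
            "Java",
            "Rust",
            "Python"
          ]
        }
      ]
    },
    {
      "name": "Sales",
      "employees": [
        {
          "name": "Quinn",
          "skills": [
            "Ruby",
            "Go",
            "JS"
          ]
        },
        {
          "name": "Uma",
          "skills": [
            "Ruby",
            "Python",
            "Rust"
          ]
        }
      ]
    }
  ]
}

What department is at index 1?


Path: departments[1].name
Value: Sales

ANSWER: Sales


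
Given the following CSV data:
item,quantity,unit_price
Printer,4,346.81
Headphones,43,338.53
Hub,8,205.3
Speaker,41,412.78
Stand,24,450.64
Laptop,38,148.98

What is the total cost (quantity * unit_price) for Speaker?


Row: Speaker
quantity = 41
unit_price = 412.78
total = 41 * 412.78 = 16923.98

ANSWER: 16923.98


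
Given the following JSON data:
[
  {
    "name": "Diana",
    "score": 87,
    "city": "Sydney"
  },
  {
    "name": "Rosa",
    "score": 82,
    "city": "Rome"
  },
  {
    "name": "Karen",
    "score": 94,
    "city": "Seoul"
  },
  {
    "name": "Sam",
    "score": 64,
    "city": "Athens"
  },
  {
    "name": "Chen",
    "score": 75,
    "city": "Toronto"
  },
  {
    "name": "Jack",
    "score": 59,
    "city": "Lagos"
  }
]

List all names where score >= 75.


Filtering records where score >= 75:
  Diana (score=87) -> YES
  Rosa (score=82) -> YES
  Karen (score=94) -> YES
  Sam (score=64) -> no
  Chen (score=75) -> YES
  Jack (score=59) -> no


ANSWER: Diana, Rosa, Karen, Chen


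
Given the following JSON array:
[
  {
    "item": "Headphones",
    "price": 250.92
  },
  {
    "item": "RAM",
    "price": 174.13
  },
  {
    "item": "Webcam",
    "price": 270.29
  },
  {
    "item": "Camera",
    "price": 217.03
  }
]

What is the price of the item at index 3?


Array index 3 -> Camera
price = 217.03

ANSWER: 217.03


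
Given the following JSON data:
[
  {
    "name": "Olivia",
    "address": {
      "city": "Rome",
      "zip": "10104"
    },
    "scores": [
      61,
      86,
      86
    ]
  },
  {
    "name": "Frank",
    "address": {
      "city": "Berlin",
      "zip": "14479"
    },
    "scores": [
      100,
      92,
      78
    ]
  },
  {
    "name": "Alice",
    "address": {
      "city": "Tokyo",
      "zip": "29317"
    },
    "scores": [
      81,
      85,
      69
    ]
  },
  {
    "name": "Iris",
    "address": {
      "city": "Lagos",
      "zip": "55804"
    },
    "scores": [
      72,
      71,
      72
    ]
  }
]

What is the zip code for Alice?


Path: records[2].address.zip
Value: 29317

ANSWER: 29317


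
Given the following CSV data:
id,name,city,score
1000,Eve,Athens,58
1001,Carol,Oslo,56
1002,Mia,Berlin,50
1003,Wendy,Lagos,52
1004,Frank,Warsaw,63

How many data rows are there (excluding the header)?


Counting rows (excluding header):
Header: id,name,city,score
Data rows: 5

ANSWER: 5


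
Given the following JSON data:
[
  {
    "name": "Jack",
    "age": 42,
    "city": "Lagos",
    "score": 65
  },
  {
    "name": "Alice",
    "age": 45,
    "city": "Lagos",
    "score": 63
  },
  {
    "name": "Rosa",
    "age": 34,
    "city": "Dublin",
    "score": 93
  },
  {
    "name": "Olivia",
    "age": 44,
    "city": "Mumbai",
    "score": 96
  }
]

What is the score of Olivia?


Looking up record where name = Olivia
Record index: 3
Field 'score' = 96

ANSWER: 96


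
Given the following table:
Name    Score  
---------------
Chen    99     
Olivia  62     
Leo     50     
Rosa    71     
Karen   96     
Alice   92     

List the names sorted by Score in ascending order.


Sorting by Score (ascending):
  Leo: 50
  Olivia: 62
  Rosa: 71
  Alice: 92
  Karen: 96
  Chen: 99


ANSWER: Leo, Olivia, Rosa, Alice, Karen, Chen


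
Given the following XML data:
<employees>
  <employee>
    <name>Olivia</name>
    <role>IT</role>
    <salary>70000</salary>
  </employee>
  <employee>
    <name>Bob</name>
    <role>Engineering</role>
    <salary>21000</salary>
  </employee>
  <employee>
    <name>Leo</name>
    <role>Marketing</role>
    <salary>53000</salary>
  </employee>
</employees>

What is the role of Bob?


Searching for <employee> with <name>Bob</name>
Found at position 2
<role>Engineering</role>

ANSWER: Engineering
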